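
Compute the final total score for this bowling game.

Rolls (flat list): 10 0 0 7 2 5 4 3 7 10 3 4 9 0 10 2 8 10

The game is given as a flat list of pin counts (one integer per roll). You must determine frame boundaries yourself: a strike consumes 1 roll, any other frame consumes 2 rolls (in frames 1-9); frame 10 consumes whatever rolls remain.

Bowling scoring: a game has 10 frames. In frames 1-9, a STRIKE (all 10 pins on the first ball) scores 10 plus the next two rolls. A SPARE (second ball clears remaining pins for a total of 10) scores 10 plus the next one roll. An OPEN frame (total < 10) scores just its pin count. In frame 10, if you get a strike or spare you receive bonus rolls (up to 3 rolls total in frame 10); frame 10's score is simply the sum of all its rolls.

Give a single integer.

Answer: 121

Derivation:
Frame 1: STRIKE. 10 + next two rolls (0+0) = 10. Cumulative: 10
Frame 2: OPEN (0+0=0). Cumulative: 10
Frame 3: OPEN (7+2=9). Cumulative: 19
Frame 4: OPEN (5+4=9). Cumulative: 28
Frame 5: SPARE (3+7=10). 10 + next roll (10) = 20. Cumulative: 48
Frame 6: STRIKE. 10 + next two rolls (3+4) = 17. Cumulative: 65
Frame 7: OPEN (3+4=7). Cumulative: 72
Frame 8: OPEN (9+0=9). Cumulative: 81
Frame 9: STRIKE. 10 + next two rolls (2+8) = 20. Cumulative: 101
Frame 10: SPARE. Sum of all frame-10 rolls (2+8+10) = 20. Cumulative: 121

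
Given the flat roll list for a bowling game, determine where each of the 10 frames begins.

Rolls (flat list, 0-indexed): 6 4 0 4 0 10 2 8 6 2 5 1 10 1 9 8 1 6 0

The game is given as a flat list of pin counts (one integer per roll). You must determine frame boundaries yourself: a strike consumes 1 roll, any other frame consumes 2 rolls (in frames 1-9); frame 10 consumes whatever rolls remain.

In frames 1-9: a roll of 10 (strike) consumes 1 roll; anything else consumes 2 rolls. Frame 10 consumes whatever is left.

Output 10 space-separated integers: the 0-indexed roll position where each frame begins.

Answer: 0 2 4 6 8 10 12 13 15 17

Derivation:
Frame 1 starts at roll index 0: rolls=6,4 (sum=10), consumes 2 rolls
Frame 2 starts at roll index 2: rolls=0,4 (sum=4), consumes 2 rolls
Frame 3 starts at roll index 4: rolls=0,10 (sum=10), consumes 2 rolls
Frame 4 starts at roll index 6: rolls=2,8 (sum=10), consumes 2 rolls
Frame 5 starts at roll index 8: rolls=6,2 (sum=8), consumes 2 rolls
Frame 6 starts at roll index 10: rolls=5,1 (sum=6), consumes 2 rolls
Frame 7 starts at roll index 12: roll=10 (strike), consumes 1 roll
Frame 8 starts at roll index 13: rolls=1,9 (sum=10), consumes 2 rolls
Frame 9 starts at roll index 15: rolls=8,1 (sum=9), consumes 2 rolls
Frame 10 starts at roll index 17: 2 remaining rolls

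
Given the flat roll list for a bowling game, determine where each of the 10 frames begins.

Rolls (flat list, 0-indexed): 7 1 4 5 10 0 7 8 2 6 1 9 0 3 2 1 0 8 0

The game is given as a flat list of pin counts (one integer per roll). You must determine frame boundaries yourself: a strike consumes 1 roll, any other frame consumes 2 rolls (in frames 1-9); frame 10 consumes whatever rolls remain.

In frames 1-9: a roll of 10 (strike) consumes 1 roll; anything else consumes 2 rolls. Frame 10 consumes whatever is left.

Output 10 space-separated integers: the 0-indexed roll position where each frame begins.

Frame 1 starts at roll index 0: rolls=7,1 (sum=8), consumes 2 rolls
Frame 2 starts at roll index 2: rolls=4,5 (sum=9), consumes 2 rolls
Frame 3 starts at roll index 4: roll=10 (strike), consumes 1 roll
Frame 4 starts at roll index 5: rolls=0,7 (sum=7), consumes 2 rolls
Frame 5 starts at roll index 7: rolls=8,2 (sum=10), consumes 2 rolls
Frame 6 starts at roll index 9: rolls=6,1 (sum=7), consumes 2 rolls
Frame 7 starts at roll index 11: rolls=9,0 (sum=9), consumes 2 rolls
Frame 8 starts at roll index 13: rolls=3,2 (sum=5), consumes 2 rolls
Frame 9 starts at roll index 15: rolls=1,0 (sum=1), consumes 2 rolls
Frame 10 starts at roll index 17: 2 remaining rolls

Answer: 0 2 4 5 7 9 11 13 15 17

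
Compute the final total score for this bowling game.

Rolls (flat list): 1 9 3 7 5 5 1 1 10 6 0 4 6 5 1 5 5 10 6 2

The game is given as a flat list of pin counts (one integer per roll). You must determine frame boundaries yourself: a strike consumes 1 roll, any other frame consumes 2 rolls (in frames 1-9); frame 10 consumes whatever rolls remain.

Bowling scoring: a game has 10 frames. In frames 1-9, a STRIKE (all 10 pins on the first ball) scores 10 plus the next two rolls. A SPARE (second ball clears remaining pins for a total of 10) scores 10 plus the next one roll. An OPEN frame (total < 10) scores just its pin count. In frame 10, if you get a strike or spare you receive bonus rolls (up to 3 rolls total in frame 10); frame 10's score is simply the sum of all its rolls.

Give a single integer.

Frame 1: SPARE (1+9=10). 10 + next roll (3) = 13. Cumulative: 13
Frame 2: SPARE (3+7=10). 10 + next roll (5) = 15. Cumulative: 28
Frame 3: SPARE (5+5=10). 10 + next roll (1) = 11. Cumulative: 39
Frame 4: OPEN (1+1=2). Cumulative: 41
Frame 5: STRIKE. 10 + next two rolls (6+0) = 16. Cumulative: 57
Frame 6: OPEN (6+0=6). Cumulative: 63
Frame 7: SPARE (4+6=10). 10 + next roll (5) = 15. Cumulative: 78
Frame 8: OPEN (5+1=6). Cumulative: 84
Frame 9: SPARE (5+5=10). 10 + next roll (10) = 20. Cumulative: 104
Frame 10: STRIKE. Sum of all frame-10 rolls (10+6+2) = 18. Cumulative: 122

Answer: 122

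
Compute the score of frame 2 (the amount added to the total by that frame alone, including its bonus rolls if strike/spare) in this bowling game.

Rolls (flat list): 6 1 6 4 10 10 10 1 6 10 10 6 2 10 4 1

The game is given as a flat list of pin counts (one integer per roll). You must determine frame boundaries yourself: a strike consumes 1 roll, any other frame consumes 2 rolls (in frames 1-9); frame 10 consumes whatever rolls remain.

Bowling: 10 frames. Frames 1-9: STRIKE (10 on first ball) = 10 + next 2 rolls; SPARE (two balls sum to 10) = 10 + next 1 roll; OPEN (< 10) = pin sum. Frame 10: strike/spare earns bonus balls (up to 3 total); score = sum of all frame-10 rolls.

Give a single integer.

Answer: 20

Derivation:
Frame 1: OPEN (6+1=7). Cumulative: 7
Frame 2: SPARE (6+4=10). 10 + next roll (10) = 20. Cumulative: 27
Frame 3: STRIKE. 10 + next two rolls (10+10) = 30. Cumulative: 57
Frame 4: STRIKE. 10 + next two rolls (10+1) = 21. Cumulative: 78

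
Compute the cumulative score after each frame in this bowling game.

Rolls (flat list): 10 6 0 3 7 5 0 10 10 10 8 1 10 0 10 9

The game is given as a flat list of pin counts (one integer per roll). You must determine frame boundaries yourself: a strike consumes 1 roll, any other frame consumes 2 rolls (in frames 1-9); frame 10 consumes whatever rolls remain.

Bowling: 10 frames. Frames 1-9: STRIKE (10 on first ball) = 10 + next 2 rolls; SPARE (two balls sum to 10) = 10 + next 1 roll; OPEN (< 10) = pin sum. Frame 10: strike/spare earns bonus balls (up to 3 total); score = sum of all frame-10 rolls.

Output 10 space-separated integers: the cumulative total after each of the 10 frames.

Frame 1: STRIKE. 10 + next two rolls (6+0) = 16. Cumulative: 16
Frame 2: OPEN (6+0=6). Cumulative: 22
Frame 3: SPARE (3+7=10). 10 + next roll (5) = 15. Cumulative: 37
Frame 4: OPEN (5+0=5). Cumulative: 42
Frame 5: STRIKE. 10 + next two rolls (10+10) = 30. Cumulative: 72
Frame 6: STRIKE. 10 + next two rolls (10+8) = 28. Cumulative: 100
Frame 7: STRIKE. 10 + next two rolls (8+1) = 19. Cumulative: 119
Frame 8: OPEN (8+1=9). Cumulative: 128
Frame 9: STRIKE. 10 + next two rolls (0+10) = 20. Cumulative: 148
Frame 10: SPARE. Sum of all frame-10 rolls (0+10+9) = 19. Cumulative: 167

Answer: 16 22 37 42 72 100 119 128 148 167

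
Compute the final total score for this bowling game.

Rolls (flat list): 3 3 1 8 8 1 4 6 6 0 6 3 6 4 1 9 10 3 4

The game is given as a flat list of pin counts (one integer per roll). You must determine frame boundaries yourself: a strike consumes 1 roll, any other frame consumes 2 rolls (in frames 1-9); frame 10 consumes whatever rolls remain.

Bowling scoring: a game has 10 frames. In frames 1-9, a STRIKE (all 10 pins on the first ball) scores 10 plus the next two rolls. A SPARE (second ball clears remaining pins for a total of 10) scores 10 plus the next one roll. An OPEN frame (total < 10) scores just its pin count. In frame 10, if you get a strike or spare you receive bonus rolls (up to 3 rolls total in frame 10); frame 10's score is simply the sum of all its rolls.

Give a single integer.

Answer: 110

Derivation:
Frame 1: OPEN (3+3=6). Cumulative: 6
Frame 2: OPEN (1+8=9). Cumulative: 15
Frame 3: OPEN (8+1=9). Cumulative: 24
Frame 4: SPARE (4+6=10). 10 + next roll (6) = 16. Cumulative: 40
Frame 5: OPEN (6+0=6). Cumulative: 46
Frame 6: OPEN (6+3=9). Cumulative: 55
Frame 7: SPARE (6+4=10). 10 + next roll (1) = 11. Cumulative: 66
Frame 8: SPARE (1+9=10). 10 + next roll (10) = 20. Cumulative: 86
Frame 9: STRIKE. 10 + next two rolls (3+4) = 17. Cumulative: 103
Frame 10: OPEN. Sum of all frame-10 rolls (3+4) = 7. Cumulative: 110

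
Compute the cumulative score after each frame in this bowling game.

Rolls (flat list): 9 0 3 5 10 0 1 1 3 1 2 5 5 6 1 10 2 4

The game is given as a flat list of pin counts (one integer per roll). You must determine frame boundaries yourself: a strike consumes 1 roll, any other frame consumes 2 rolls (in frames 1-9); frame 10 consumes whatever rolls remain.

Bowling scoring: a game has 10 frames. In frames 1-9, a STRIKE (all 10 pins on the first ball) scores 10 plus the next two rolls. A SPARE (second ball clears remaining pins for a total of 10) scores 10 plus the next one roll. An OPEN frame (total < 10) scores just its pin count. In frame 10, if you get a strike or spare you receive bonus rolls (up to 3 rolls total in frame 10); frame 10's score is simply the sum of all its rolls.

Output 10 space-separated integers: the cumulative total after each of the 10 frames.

Frame 1: OPEN (9+0=9). Cumulative: 9
Frame 2: OPEN (3+5=8). Cumulative: 17
Frame 3: STRIKE. 10 + next two rolls (0+1) = 11. Cumulative: 28
Frame 4: OPEN (0+1=1). Cumulative: 29
Frame 5: OPEN (1+3=4). Cumulative: 33
Frame 6: OPEN (1+2=3). Cumulative: 36
Frame 7: SPARE (5+5=10). 10 + next roll (6) = 16. Cumulative: 52
Frame 8: OPEN (6+1=7). Cumulative: 59
Frame 9: STRIKE. 10 + next two rolls (2+4) = 16. Cumulative: 75
Frame 10: OPEN. Sum of all frame-10 rolls (2+4) = 6. Cumulative: 81

Answer: 9 17 28 29 33 36 52 59 75 81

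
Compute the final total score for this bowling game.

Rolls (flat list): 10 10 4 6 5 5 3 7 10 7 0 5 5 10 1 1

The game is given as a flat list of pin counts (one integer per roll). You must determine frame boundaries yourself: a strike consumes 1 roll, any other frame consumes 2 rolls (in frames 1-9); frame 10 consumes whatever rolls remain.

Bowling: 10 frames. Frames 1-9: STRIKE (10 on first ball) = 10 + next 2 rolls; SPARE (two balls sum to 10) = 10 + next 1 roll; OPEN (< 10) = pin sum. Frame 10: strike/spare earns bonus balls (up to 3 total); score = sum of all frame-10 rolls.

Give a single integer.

Frame 1: STRIKE. 10 + next two rolls (10+4) = 24. Cumulative: 24
Frame 2: STRIKE. 10 + next two rolls (4+6) = 20. Cumulative: 44
Frame 3: SPARE (4+6=10). 10 + next roll (5) = 15. Cumulative: 59
Frame 4: SPARE (5+5=10). 10 + next roll (3) = 13. Cumulative: 72
Frame 5: SPARE (3+7=10). 10 + next roll (10) = 20. Cumulative: 92
Frame 6: STRIKE. 10 + next two rolls (7+0) = 17. Cumulative: 109
Frame 7: OPEN (7+0=7). Cumulative: 116
Frame 8: SPARE (5+5=10). 10 + next roll (10) = 20. Cumulative: 136
Frame 9: STRIKE. 10 + next two rolls (1+1) = 12. Cumulative: 148
Frame 10: OPEN. Sum of all frame-10 rolls (1+1) = 2. Cumulative: 150

Answer: 150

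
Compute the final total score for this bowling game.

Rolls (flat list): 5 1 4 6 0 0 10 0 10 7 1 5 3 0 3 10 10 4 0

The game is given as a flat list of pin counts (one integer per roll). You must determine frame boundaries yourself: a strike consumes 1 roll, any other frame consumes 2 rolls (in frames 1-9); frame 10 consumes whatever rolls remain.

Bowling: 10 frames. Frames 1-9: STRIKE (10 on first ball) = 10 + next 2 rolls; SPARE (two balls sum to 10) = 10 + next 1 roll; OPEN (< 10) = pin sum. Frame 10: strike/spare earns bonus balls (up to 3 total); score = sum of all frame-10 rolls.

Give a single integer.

Answer: 110

Derivation:
Frame 1: OPEN (5+1=6). Cumulative: 6
Frame 2: SPARE (4+6=10). 10 + next roll (0) = 10. Cumulative: 16
Frame 3: OPEN (0+0=0). Cumulative: 16
Frame 4: STRIKE. 10 + next two rolls (0+10) = 20. Cumulative: 36
Frame 5: SPARE (0+10=10). 10 + next roll (7) = 17. Cumulative: 53
Frame 6: OPEN (7+1=8). Cumulative: 61
Frame 7: OPEN (5+3=8). Cumulative: 69
Frame 8: OPEN (0+3=3). Cumulative: 72
Frame 9: STRIKE. 10 + next two rolls (10+4) = 24. Cumulative: 96
Frame 10: STRIKE. Sum of all frame-10 rolls (10+4+0) = 14. Cumulative: 110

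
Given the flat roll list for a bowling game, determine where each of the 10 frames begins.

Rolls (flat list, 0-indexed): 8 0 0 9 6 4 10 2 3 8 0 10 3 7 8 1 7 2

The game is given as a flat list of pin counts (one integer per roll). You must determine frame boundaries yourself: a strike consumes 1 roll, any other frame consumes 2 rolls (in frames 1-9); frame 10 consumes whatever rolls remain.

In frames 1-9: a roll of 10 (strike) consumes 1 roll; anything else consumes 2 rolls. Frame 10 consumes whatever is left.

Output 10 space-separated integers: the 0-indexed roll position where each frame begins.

Answer: 0 2 4 6 7 9 11 12 14 16

Derivation:
Frame 1 starts at roll index 0: rolls=8,0 (sum=8), consumes 2 rolls
Frame 2 starts at roll index 2: rolls=0,9 (sum=9), consumes 2 rolls
Frame 3 starts at roll index 4: rolls=6,4 (sum=10), consumes 2 rolls
Frame 4 starts at roll index 6: roll=10 (strike), consumes 1 roll
Frame 5 starts at roll index 7: rolls=2,3 (sum=5), consumes 2 rolls
Frame 6 starts at roll index 9: rolls=8,0 (sum=8), consumes 2 rolls
Frame 7 starts at roll index 11: roll=10 (strike), consumes 1 roll
Frame 8 starts at roll index 12: rolls=3,7 (sum=10), consumes 2 rolls
Frame 9 starts at roll index 14: rolls=8,1 (sum=9), consumes 2 rolls
Frame 10 starts at roll index 16: 2 remaining rolls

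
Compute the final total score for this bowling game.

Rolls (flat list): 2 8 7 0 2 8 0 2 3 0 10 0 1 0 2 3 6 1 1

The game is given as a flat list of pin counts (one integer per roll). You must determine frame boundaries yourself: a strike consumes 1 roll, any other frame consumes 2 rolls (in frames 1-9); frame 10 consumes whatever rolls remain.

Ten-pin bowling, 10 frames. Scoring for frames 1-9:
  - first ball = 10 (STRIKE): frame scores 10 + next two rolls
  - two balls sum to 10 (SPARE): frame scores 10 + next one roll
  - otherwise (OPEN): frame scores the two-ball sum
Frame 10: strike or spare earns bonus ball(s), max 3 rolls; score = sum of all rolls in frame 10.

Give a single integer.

Answer: 64

Derivation:
Frame 1: SPARE (2+8=10). 10 + next roll (7) = 17. Cumulative: 17
Frame 2: OPEN (7+0=7). Cumulative: 24
Frame 3: SPARE (2+8=10). 10 + next roll (0) = 10. Cumulative: 34
Frame 4: OPEN (0+2=2). Cumulative: 36
Frame 5: OPEN (3+0=3). Cumulative: 39
Frame 6: STRIKE. 10 + next two rolls (0+1) = 11. Cumulative: 50
Frame 7: OPEN (0+1=1). Cumulative: 51
Frame 8: OPEN (0+2=2). Cumulative: 53
Frame 9: OPEN (3+6=9). Cumulative: 62
Frame 10: OPEN. Sum of all frame-10 rolls (1+1) = 2. Cumulative: 64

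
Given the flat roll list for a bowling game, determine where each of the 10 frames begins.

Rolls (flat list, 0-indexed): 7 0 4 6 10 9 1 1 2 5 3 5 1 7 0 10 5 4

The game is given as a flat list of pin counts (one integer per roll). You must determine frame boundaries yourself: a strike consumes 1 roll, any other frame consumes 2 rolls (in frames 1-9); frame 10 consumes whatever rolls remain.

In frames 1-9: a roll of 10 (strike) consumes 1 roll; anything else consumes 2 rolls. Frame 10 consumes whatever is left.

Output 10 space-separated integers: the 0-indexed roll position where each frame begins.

Answer: 0 2 4 5 7 9 11 13 15 16

Derivation:
Frame 1 starts at roll index 0: rolls=7,0 (sum=7), consumes 2 rolls
Frame 2 starts at roll index 2: rolls=4,6 (sum=10), consumes 2 rolls
Frame 3 starts at roll index 4: roll=10 (strike), consumes 1 roll
Frame 4 starts at roll index 5: rolls=9,1 (sum=10), consumes 2 rolls
Frame 5 starts at roll index 7: rolls=1,2 (sum=3), consumes 2 rolls
Frame 6 starts at roll index 9: rolls=5,3 (sum=8), consumes 2 rolls
Frame 7 starts at roll index 11: rolls=5,1 (sum=6), consumes 2 rolls
Frame 8 starts at roll index 13: rolls=7,0 (sum=7), consumes 2 rolls
Frame 9 starts at roll index 15: roll=10 (strike), consumes 1 roll
Frame 10 starts at roll index 16: 2 remaining rolls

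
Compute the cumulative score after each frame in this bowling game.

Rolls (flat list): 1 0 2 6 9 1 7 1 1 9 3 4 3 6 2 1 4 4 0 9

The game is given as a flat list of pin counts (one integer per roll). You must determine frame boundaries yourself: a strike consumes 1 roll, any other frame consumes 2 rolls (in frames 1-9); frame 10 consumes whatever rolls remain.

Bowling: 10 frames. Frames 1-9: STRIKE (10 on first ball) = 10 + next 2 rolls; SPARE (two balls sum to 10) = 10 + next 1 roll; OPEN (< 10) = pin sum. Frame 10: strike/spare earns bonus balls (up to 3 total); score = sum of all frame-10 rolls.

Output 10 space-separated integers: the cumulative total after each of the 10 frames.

Answer: 1 9 26 34 47 54 63 66 74 83

Derivation:
Frame 1: OPEN (1+0=1). Cumulative: 1
Frame 2: OPEN (2+6=8). Cumulative: 9
Frame 3: SPARE (9+1=10). 10 + next roll (7) = 17. Cumulative: 26
Frame 4: OPEN (7+1=8). Cumulative: 34
Frame 5: SPARE (1+9=10). 10 + next roll (3) = 13. Cumulative: 47
Frame 6: OPEN (3+4=7). Cumulative: 54
Frame 7: OPEN (3+6=9). Cumulative: 63
Frame 8: OPEN (2+1=3). Cumulative: 66
Frame 9: OPEN (4+4=8). Cumulative: 74
Frame 10: OPEN. Sum of all frame-10 rolls (0+9) = 9. Cumulative: 83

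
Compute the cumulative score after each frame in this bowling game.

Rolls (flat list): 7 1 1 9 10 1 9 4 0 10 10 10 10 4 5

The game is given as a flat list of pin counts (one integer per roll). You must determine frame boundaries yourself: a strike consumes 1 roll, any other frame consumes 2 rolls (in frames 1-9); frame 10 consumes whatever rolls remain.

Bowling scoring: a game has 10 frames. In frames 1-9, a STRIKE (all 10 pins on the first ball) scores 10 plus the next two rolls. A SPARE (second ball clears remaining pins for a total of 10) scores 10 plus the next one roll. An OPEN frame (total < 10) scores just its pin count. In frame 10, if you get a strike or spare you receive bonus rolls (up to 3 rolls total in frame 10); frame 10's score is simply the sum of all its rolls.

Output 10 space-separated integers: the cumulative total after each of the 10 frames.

Frame 1: OPEN (7+1=8). Cumulative: 8
Frame 2: SPARE (1+9=10). 10 + next roll (10) = 20. Cumulative: 28
Frame 3: STRIKE. 10 + next two rolls (1+9) = 20. Cumulative: 48
Frame 4: SPARE (1+9=10). 10 + next roll (4) = 14. Cumulative: 62
Frame 5: OPEN (4+0=4). Cumulative: 66
Frame 6: STRIKE. 10 + next two rolls (10+10) = 30. Cumulative: 96
Frame 7: STRIKE. 10 + next two rolls (10+10) = 30. Cumulative: 126
Frame 8: STRIKE. 10 + next two rolls (10+4) = 24. Cumulative: 150
Frame 9: STRIKE. 10 + next two rolls (4+5) = 19. Cumulative: 169
Frame 10: OPEN. Sum of all frame-10 rolls (4+5) = 9. Cumulative: 178

Answer: 8 28 48 62 66 96 126 150 169 178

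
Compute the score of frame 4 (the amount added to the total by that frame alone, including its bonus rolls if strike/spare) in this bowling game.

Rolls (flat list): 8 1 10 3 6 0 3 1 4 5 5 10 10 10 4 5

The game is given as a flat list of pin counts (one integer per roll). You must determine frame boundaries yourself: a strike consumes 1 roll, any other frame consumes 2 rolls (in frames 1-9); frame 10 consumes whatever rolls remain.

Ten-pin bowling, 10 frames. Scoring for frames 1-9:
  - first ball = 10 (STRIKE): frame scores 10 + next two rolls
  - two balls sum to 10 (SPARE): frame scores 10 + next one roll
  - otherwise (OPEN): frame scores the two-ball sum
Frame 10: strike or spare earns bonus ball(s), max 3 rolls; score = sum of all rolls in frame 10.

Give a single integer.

Frame 1: OPEN (8+1=9). Cumulative: 9
Frame 2: STRIKE. 10 + next two rolls (3+6) = 19. Cumulative: 28
Frame 3: OPEN (3+6=9). Cumulative: 37
Frame 4: OPEN (0+3=3). Cumulative: 40
Frame 5: OPEN (1+4=5). Cumulative: 45
Frame 6: SPARE (5+5=10). 10 + next roll (10) = 20. Cumulative: 65

Answer: 3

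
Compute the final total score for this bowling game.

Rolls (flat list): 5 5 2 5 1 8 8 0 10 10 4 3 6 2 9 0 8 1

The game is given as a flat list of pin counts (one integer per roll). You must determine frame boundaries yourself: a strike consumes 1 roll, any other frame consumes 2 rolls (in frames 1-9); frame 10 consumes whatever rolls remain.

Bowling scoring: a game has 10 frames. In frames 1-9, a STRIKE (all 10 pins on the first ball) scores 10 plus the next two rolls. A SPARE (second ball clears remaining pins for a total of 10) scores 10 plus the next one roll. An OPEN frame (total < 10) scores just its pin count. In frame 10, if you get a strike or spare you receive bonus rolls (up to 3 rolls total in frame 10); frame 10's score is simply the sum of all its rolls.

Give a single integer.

Answer: 110

Derivation:
Frame 1: SPARE (5+5=10). 10 + next roll (2) = 12. Cumulative: 12
Frame 2: OPEN (2+5=7). Cumulative: 19
Frame 3: OPEN (1+8=9). Cumulative: 28
Frame 4: OPEN (8+0=8). Cumulative: 36
Frame 5: STRIKE. 10 + next two rolls (10+4) = 24. Cumulative: 60
Frame 6: STRIKE. 10 + next two rolls (4+3) = 17. Cumulative: 77
Frame 7: OPEN (4+3=7). Cumulative: 84
Frame 8: OPEN (6+2=8). Cumulative: 92
Frame 9: OPEN (9+0=9). Cumulative: 101
Frame 10: OPEN. Sum of all frame-10 rolls (8+1) = 9. Cumulative: 110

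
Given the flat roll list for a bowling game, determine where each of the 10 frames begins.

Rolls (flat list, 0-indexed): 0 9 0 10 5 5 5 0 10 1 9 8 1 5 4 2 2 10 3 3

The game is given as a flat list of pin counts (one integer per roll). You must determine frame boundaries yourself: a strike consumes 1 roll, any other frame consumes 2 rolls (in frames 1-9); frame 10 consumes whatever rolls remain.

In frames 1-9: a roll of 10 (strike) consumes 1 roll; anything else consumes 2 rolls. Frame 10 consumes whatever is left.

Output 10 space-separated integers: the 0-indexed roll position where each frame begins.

Answer: 0 2 4 6 8 9 11 13 15 17

Derivation:
Frame 1 starts at roll index 0: rolls=0,9 (sum=9), consumes 2 rolls
Frame 2 starts at roll index 2: rolls=0,10 (sum=10), consumes 2 rolls
Frame 3 starts at roll index 4: rolls=5,5 (sum=10), consumes 2 rolls
Frame 4 starts at roll index 6: rolls=5,0 (sum=5), consumes 2 rolls
Frame 5 starts at roll index 8: roll=10 (strike), consumes 1 roll
Frame 6 starts at roll index 9: rolls=1,9 (sum=10), consumes 2 rolls
Frame 7 starts at roll index 11: rolls=8,1 (sum=9), consumes 2 rolls
Frame 8 starts at roll index 13: rolls=5,4 (sum=9), consumes 2 rolls
Frame 9 starts at roll index 15: rolls=2,2 (sum=4), consumes 2 rolls
Frame 10 starts at roll index 17: 3 remaining rolls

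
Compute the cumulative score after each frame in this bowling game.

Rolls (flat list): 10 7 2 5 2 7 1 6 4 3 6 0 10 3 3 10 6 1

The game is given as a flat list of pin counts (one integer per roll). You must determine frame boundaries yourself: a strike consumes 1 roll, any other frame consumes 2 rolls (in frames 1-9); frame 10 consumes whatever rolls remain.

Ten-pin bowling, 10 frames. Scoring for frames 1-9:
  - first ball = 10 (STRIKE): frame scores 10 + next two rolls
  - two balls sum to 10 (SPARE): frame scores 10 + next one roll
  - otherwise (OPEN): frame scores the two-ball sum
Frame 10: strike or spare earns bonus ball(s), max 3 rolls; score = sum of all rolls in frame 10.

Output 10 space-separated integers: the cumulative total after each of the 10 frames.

Frame 1: STRIKE. 10 + next two rolls (7+2) = 19. Cumulative: 19
Frame 2: OPEN (7+2=9). Cumulative: 28
Frame 3: OPEN (5+2=7). Cumulative: 35
Frame 4: OPEN (7+1=8). Cumulative: 43
Frame 5: SPARE (6+4=10). 10 + next roll (3) = 13. Cumulative: 56
Frame 6: OPEN (3+6=9). Cumulative: 65
Frame 7: SPARE (0+10=10). 10 + next roll (3) = 13. Cumulative: 78
Frame 8: OPEN (3+3=6). Cumulative: 84
Frame 9: STRIKE. 10 + next two rolls (6+1) = 17. Cumulative: 101
Frame 10: OPEN. Sum of all frame-10 rolls (6+1) = 7. Cumulative: 108

Answer: 19 28 35 43 56 65 78 84 101 108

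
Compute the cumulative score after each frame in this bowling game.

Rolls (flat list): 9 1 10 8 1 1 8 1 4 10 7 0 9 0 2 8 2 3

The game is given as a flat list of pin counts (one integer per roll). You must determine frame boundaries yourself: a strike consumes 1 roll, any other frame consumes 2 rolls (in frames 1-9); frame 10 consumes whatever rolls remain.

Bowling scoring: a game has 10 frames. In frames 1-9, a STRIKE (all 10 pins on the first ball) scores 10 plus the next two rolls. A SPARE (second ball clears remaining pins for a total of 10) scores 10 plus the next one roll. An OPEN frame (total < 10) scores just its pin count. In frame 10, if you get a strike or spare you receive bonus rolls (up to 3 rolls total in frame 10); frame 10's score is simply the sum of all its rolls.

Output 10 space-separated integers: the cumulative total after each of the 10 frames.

Answer: 20 39 48 57 62 79 86 95 107 112

Derivation:
Frame 1: SPARE (9+1=10). 10 + next roll (10) = 20. Cumulative: 20
Frame 2: STRIKE. 10 + next two rolls (8+1) = 19. Cumulative: 39
Frame 3: OPEN (8+1=9). Cumulative: 48
Frame 4: OPEN (1+8=9). Cumulative: 57
Frame 5: OPEN (1+4=5). Cumulative: 62
Frame 6: STRIKE. 10 + next two rolls (7+0) = 17. Cumulative: 79
Frame 7: OPEN (7+0=7). Cumulative: 86
Frame 8: OPEN (9+0=9). Cumulative: 95
Frame 9: SPARE (2+8=10). 10 + next roll (2) = 12. Cumulative: 107
Frame 10: OPEN. Sum of all frame-10 rolls (2+3) = 5. Cumulative: 112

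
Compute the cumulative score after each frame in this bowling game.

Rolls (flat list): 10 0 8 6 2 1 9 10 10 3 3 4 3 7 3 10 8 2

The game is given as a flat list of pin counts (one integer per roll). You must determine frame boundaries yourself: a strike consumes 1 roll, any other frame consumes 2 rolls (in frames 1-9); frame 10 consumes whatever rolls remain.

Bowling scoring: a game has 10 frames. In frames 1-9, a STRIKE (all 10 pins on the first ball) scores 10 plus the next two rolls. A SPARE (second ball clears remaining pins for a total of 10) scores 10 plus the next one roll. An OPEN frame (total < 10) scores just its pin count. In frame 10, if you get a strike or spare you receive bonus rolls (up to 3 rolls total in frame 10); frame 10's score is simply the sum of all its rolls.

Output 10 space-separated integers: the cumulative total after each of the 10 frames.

Frame 1: STRIKE. 10 + next two rolls (0+8) = 18. Cumulative: 18
Frame 2: OPEN (0+8=8). Cumulative: 26
Frame 3: OPEN (6+2=8). Cumulative: 34
Frame 4: SPARE (1+9=10). 10 + next roll (10) = 20. Cumulative: 54
Frame 5: STRIKE. 10 + next two rolls (10+3) = 23. Cumulative: 77
Frame 6: STRIKE. 10 + next two rolls (3+3) = 16. Cumulative: 93
Frame 7: OPEN (3+3=6). Cumulative: 99
Frame 8: OPEN (4+3=7). Cumulative: 106
Frame 9: SPARE (7+3=10). 10 + next roll (10) = 20. Cumulative: 126
Frame 10: STRIKE. Sum of all frame-10 rolls (10+8+2) = 20. Cumulative: 146

Answer: 18 26 34 54 77 93 99 106 126 146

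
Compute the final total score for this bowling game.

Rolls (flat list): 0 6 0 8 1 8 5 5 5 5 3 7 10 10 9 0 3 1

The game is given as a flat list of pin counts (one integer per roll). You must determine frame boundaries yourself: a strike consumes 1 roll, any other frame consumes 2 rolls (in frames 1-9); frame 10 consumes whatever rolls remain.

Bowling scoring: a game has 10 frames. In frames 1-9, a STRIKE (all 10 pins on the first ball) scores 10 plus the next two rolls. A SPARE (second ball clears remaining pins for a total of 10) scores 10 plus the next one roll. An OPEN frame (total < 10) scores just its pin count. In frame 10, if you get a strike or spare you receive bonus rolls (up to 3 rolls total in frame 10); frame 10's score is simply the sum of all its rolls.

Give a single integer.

Frame 1: OPEN (0+6=6). Cumulative: 6
Frame 2: OPEN (0+8=8). Cumulative: 14
Frame 3: OPEN (1+8=9). Cumulative: 23
Frame 4: SPARE (5+5=10). 10 + next roll (5) = 15. Cumulative: 38
Frame 5: SPARE (5+5=10). 10 + next roll (3) = 13. Cumulative: 51
Frame 6: SPARE (3+7=10). 10 + next roll (10) = 20. Cumulative: 71
Frame 7: STRIKE. 10 + next two rolls (10+9) = 29. Cumulative: 100
Frame 8: STRIKE. 10 + next two rolls (9+0) = 19. Cumulative: 119
Frame 9: OPEN (9+0=9). Cumulative: 128
Frame 10: OPEN. Sum of all frame-10 rolls (3+1) = 4. Cumulative: 132

Answer: 132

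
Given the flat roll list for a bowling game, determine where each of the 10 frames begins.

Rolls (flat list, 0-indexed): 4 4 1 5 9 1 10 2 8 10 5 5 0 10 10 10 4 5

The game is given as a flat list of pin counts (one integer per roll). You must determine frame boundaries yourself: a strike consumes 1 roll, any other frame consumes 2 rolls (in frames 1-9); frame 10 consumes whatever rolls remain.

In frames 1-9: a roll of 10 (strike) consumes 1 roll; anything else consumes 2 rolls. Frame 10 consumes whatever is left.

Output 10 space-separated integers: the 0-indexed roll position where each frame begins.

Answer: 0 2 4 6 7 9 10 12 14 15

Derivation:
Frame 1 starts at roll index 0: rolls=4,4 (sum=8), consumes 2 rolls
Frame 2 starts at roll index 2: rolls=1,5 (sum=6), consumes 2 rolls
Frame 3 starts at roll index 4: rolls=9,1 (sum=10), consumes 2 rolls
Frame 4 starts at roll index 6: roll=10 (strike), consumes 1 roll
Frame 5 starts at roll index 7: rolls=2,8 (sum=10), consumes 2 rolls
Frame 6 starts at roll index 9: roll=10 (strike), consumes 1 roll
Frame 7 starts at roll index 10: rolls=5,5 (sum=10), consumes 2 rolls
Frame 8 starts at roll index 12: rolls=0,10 (sum=10), consumes 2 rolls
Frame 9 starts at roll index 14: roll=10 (strike), consumes 1 roll
Frame 10 starts at roll index 15: 3 remaining rolls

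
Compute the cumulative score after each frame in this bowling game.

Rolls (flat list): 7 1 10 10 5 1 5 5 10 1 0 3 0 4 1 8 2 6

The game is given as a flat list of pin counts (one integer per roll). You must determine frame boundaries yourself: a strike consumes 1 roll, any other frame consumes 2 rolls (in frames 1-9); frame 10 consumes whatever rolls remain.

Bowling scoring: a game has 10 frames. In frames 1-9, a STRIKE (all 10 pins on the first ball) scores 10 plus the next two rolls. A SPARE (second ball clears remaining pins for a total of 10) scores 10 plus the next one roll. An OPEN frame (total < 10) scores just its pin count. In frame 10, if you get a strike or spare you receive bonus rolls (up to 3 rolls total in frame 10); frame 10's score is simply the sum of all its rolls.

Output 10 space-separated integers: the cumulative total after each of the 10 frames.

Answer: 8 33 49 55 75 86 87 90 95 111

Derivation:
Frame 1: OPEN (7+1=8). Cumulative: 8
Frame 2: STRIKE. 10 + next two rolls (10+5) = 25. Cumulative: 33
Frame 3: STRIKE. 10 + next two rolls (5+1) = 16. Cumulative: 49
Frame 4: OPEN (5+1=6). Cumulative: 55
Frame 5: SPARE (5+5=10). 10 + next roll (10) = 20. Cumulative: 75
Frame 6: STRIKE. 10 + next two rolls (1+0) = 11. Cumulative: 86
Frame 7: OPEN (1+0=1). Cumulative: 87
Frame 8: OPEN (3+0=3). Cumulative: 90
Frame 9: OPEN (4+1=5). Cumulative: 95
Frame 10: SPARE. Sum of all frame-10 rolls (8+2+6) = 16. Cumulative: 111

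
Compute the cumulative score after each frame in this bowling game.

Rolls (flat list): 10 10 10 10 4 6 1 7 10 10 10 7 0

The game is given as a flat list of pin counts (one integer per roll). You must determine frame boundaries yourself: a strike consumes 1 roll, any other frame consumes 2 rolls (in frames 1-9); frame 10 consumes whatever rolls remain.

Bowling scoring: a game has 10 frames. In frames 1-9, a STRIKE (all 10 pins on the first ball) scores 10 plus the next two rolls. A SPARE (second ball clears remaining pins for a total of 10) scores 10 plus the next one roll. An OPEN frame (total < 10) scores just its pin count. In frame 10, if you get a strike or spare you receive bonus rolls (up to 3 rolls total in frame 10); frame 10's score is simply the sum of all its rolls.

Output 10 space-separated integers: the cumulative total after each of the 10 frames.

Answer: 30 60 84 104 115 123 153 180 197 204

Derivation:
Frame 1: STRIKE. 10 + next two rolls (10+10) = 30. Cumulative: 30
Frame 2: STRIKE. 10 + next two rolls (10+10) = 30. Cumulative: 60
Frame 3: STRIKE. 10 + next two rolls (10+4) = 24. Cumulative: 84
Frame 4: STRIKE. 10 + next two rolls (4+6) = 20. Cumulative: 104
Frame 5: SPARE (4+6=10). 10 + next roll (1) = 11. Cumulative: 115
Frame 6: OPEN (1+7=8). Cumulative: 123
Frame 7: STRIKE. 10 + next two rolls (10+10) = 30. Cumulative: 153
Frame 8: STRIKE. 10 + next two rolls (10+7) = 27. Cumulative: 180
Frame 9: STRIKE. 10 + next two rolls (7+0) = 17. Cumulative: 197
Frame 10: OPEN. Sum of all frame-10 rolls (7+0) = 7. Cumulative: 204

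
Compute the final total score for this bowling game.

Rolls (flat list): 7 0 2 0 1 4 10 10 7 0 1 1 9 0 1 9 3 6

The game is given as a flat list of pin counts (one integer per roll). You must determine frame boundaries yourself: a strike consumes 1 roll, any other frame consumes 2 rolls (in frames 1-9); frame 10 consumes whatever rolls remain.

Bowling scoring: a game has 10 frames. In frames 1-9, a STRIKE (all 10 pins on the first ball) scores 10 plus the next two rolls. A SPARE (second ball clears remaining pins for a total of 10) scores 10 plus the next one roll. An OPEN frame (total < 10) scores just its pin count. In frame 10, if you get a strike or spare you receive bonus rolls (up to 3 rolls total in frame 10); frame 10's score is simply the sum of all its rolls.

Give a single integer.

Frame 1: OPEN (7+0=7). Cumulative: 7
Frame 2: OPEN (2+0=2). Cumulative: 9
Frame 3: OPEN (1+4=5). Cumulative: 14
Frame 4: STRIKE. 10 + next two rolls (10+7) = 27. Cumulative: 41
Frame 5: STRIKE. 10 + next two rolls (7+0) = 17. Cumulative: 58
Frame 6: OPEN (7+0=7). Cumulative: 65
Frame 7: OPEN (1+1=2). Cumulative: 67
Frame 8: OPEN (9+0=9). Cumulative: 76
Frame 9: SPARE (1+9=10). 10 + next roll (3) = 13. Cumulative: 89
Frame 10: OPEN. Sum of all frame-10 rolls (3+6) = 9. Cumulative: 98

Answer: 98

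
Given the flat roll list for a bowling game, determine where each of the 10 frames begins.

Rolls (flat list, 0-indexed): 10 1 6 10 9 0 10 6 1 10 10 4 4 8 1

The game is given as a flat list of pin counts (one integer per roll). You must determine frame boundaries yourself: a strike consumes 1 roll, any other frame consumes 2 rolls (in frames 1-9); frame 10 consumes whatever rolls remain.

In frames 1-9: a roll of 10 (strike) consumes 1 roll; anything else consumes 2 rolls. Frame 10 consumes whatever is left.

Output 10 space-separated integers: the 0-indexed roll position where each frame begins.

Frame 1 starts at roll index 0: roll=10 (strike), consumes 1 roll
Frame 2 starts at roll index 1: rolls=1,6 (sum=7), consumes 2 rolls
Frame 3 starts at roll index 3: roll=10 (strike), consumes 1 roll
Frame 4 starts at roll index 4: rolls=9,0 (sum=9), consumes 2 rolls
Frame 5 starts at roll index 6: roll=10 (strike), consumes 1 roll
Frame 6 starts at roll index 7: rolls=6,1 (sum=7), consumes 2 rolls
Frame 7 starts at roll index 9: roll=10 (strike), consumes 1 roll
Frame 8 starts at roll index 10: roll=10 (strike), consumes 1 roll
Frame 9 starts at roll index 11: rolls=4,4 (sum=8), consumes 2 rolls
Frame 10 starts at roll index 13: 2 remaining rolls

Answer: 0 1 3 4 6 7 9 10 11 13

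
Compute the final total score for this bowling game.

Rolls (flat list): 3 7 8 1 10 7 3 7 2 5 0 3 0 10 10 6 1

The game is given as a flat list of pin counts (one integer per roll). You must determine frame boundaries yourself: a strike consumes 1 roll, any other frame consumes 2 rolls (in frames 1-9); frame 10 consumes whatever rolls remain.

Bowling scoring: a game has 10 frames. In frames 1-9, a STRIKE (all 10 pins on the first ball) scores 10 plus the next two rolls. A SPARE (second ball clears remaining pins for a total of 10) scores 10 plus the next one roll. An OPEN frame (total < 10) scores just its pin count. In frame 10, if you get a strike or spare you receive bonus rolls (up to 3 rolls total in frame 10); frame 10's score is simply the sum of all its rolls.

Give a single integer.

Frame 1: SPARE (3+7=10). 10 + next roll (8) = 18. Cumulative: 18
Frame 2: OPEN (8+1=9). Cumulative: 27
Frame 3: STRIKE. 10 + next two rolls (7+3) = 20. Cumulative: 47
Frame 4: SPARE (7+3=10). 10 + next roll (7) = 17. Cumulative: 64
Frame 5: OPEN (7+2=9). Cumulative: 73
Frame 6: OPEN (5+0=5). Cumulative: 78
Frame 7: OPEN (3+0=3). Cumulative: 81
Frame 8: STRIKE. 10 + next two rolls (10+6) = 26. Cumulative: 107
Frame 9: STRIKE. 10 + next two rolls (6+1) = 17. Cumulative: 124
Frame 10: OPEN. Sum of all frame-10 rolls (6+1) = 7. Cumulative: 131

Answer: 131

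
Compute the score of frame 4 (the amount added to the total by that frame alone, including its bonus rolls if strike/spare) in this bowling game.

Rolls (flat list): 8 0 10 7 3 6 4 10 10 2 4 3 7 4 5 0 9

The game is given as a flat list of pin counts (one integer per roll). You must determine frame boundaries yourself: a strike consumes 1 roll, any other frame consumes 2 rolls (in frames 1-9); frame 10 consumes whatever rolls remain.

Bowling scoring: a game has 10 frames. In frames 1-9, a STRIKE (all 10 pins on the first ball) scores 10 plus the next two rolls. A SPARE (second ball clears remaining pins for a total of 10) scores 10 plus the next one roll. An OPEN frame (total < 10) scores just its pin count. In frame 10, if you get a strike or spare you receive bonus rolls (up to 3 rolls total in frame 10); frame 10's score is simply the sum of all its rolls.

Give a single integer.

Answer: 20

Derivation:
Frame 1: OPEN (8+0=8). Cumulative: 8
Frame 2: STRIKE. 10 + next two rolls (7+3) = 20. Cumulative: 28
Frame 3: SPARE (7+3=10). 10 + next roll (6) = 16. Cumulative: 44
Frame 4: SPARE (6+4=10). 10 + next roll (10) = 20. Cumulative: 64
Frame 5: STRIKE. 10 + next two rolls (10+2) = 22. Cumulative: 86
Frame 6: STRIKE. 10 + next two rolls (2+4) = 16. Cumulative: 102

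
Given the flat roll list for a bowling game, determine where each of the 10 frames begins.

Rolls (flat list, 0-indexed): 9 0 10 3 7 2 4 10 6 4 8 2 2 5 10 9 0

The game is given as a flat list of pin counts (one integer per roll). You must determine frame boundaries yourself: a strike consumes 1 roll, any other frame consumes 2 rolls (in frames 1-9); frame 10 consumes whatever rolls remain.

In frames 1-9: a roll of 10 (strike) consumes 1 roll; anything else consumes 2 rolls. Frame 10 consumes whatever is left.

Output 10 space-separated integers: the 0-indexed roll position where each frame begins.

Frame 1 starts at roll index 0: rolls=9,0 (sum=9), consumes 2 rolls
Frame 2 starts at roll index 2: roll=10 (strike), consumes 1 roll
Frame 3 starts at roll index 3: rolls=3,7 (sum=10), consumes 2 rolls
Frame 4 starts at roll index 5: rolls=2,4 (sum=6), consumes 2 rolls
Frame 5 starts at roll index 7: roll=10 (strike), consumes 1 roll
Frame 6 starts at roll index 8: rolls=6,4 (sum=10), consumes 2 rolls
Frame 7 starts at roll index 10: rolls=8,2 (sum=10), consumes 2 rolls
Frame 8 starts at roll index 12: rolls=2,5 (sum=7), consumes 2 rolls
Frame 9 starts at roll index 14: roll=10 (strike), consumes 1 roll
Frame 10 starts at roll index 15: 2 remaining rolls

Answer: 0 2 3 5 7 8 10 12 14 15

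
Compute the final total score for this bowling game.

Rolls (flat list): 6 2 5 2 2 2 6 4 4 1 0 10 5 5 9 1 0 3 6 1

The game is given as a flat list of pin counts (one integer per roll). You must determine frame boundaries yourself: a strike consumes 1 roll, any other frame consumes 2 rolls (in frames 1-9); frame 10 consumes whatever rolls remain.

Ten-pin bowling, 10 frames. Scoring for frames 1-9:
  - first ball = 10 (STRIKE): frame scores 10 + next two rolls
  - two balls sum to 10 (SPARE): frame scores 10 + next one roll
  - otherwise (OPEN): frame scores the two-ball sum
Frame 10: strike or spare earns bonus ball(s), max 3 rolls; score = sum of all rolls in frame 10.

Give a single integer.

Answer: 92

Derivation:
Frame 1: OPEN (6+2=8). Cumulative: 8
Frame 2: OPEN (5+2=7). Cumulative: 15
Frame 3: OPEN (2+2=4). Cumulative: 19
Frame 4: SPARE (6+4=10). 10 + next roll (4) = 14. Cumulative: 33
Frame 5: OPEN (4+1=5). Cumulative: 38
Frame 6: SPARE (0+10=10). 10 + next roll (5) = 15. Cumulative: 53
Frame 7: SPARE (5+5=10). 10 + next roll (9) = 19. Cumulative: 72
Frame 8: SPARE (9+1=10). 10 + next roll (0) = 10. Cumulative: 82
Frame 9: OPEN (0+3=3). Cumulative: 85
Frame 10: OPEN. Sum of all frame-10 rolls (6+1) = 7. Cumulative: 92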